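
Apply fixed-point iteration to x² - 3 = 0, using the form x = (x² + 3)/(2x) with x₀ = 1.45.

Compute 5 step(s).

Equation: x² - 3 = 0
Fixed-point form: x = (x² + 3)/(2x)
x₀ = 1.45

x_1 = g(1.450000) = 1.759483
x_2 = g(1.759483) = 1.732265
x_3 = g(1.732265) = 1.732051
x_4 = g(1.732051) = 1.732051
x_5 = g(1.732051) = 1.732051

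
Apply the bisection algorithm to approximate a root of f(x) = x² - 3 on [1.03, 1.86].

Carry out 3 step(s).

f(x) = x² - 3
Initial interval: [1.03, 1.86]

Iteration 1:
  c_1 = (1.030000 + 1.860000)/2 = 1.445000
  f(c_1) = f(1.445000) = -0.911975
  f(a) × f(c) ≥ 0, new interval: [1.445000, 1.860000]
Iteration 2:
  c_2 = (1.445000 + 1.860000)/2 = 1.652500
  f(c_2) = f(1.652500) = -0.269244
  f(a) × f(c) ≥ 0, new interval: [1.652500, 1.860000]
Iteration 3:
  c_3 = (1.652500 + 1.860000)/2 = 1.756250
  f(c_3) = f(1.756250) = 0.084414
  f(a) × f(c) < 0, new interval: [1.652500, 1.756250]

After 3 iteration(s), the approximation is c_3 = 1.756250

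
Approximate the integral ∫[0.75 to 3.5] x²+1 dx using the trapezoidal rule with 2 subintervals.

f(x) = x²+1
a = 0.75, b = 3.5, n = 2
h = (b - a)/n = 1.375000

Trapezoidal rule: (h/2)[f(x₀) + 2f(x₁) + 2f(x₂) + ... + f(xₙ)]

x_0 = 0.7500, f(x_0) = 1.562500, coefficient = 1
x_1 = 2.1250, f(x_1) = 5.515625, coefficient = 2
x_2 = 3.5000, f(x_2) = 13.250000, coefficient = 1

I ≈ (1.375000/2) × 25.843750 = 17.767578
Exact value: 16.901042
Error: 0.866536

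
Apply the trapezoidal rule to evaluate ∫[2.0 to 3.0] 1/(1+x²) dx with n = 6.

f(x) = 1/(1+x²)
a = 2.0, b = 3.0, n = 6
h = (b - a)/n = 0.166667

Trapezoidal rule: (h/2)[f(x₀) + 2f(x₁) + 2f(x₂) + ... + f(xₙ)]

x_0 = 2.0000, f(x_0) = 0.200000, coefficient = 1
x_1 = 2.1667, f(x_1) = 0.175610, coefficient = 2
x_2 = 2.3333, f(x_2) = 0.155172, coefficient = 2
x_3 = 2.5000, f(x_3) = 0.137931, coefficient = 2
x_4 = 2.6667, f(x_4) = 0.123288, coefficient = 2
x_5 = 2.8333, f(x_5) = 0.110769, coefficient = 2
x_6 = 3.0000, f(x_6) = 0.100000, coefficient = 1

I ≈ (0.166667/2) × 1.705540 = 0.142128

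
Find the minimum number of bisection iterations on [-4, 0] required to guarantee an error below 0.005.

We need (b-a)/2^n ≤ 0.005
(0 - (-4))/2^n ≤ 0.005
4/2^n ≤ 0.005
2^n ≥ 800
n ≥ log₂(800) = 9.64
n ≥ 10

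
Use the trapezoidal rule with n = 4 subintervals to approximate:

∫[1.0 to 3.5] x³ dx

f(x) = x³
a = 1.0, b = 3.5, n = 4
h = (b - a)/n = 0.625000

Trapezoidal rule: (h/2)[f(x₀) + 2f(x₁) + 2f(x₂) + ... + f(xₙ)]

x_0 = 1.0000, f(x_0) = 1.000000, coefficient = 1
x_1 = 1.6250, f(x_1) = 4.291016, coefficient = 2
x_2 = 2.2500, f(x_2) = 11.390625, coefficient = 2
x_3 = 2.8750, f(x_3) = 23.763672, coefficient = 2
x_4 = 3.5000, f(x_4) = 42.875000, coefficient = 1

I ≈ (0.625000/2) × 122.765625 = 38.364258
Exact value: 37.265625
Error: 1.098633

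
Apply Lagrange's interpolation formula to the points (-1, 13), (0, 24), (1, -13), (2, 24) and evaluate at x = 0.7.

Lagrange interpolation formula:
P(x) = Σ yᵢ × Lᵢ(x)
where Lᵢ(x) = Π_{j≠i} (x - xⱼ)/(xᵢ - xⱼ)

L_0(0.7) = (0.7 - 0)/(-1 - 0) × (0.7 - 1)/(-1 - 1) × (0.7 - 2)/(-1 - 2) = -0.045500
L_1(0.7) = (0.7 - (-1))/(0 - (-1)) × (0.7 - 1)/(0 - 1) × (0.7 - 2)/(0 - 2) = 0.331500
L_2(0.7) = (0.7 - (-1))/(1 - (-1)) × (0.7 - 0)/(1 - 0) × (0.7 - 2)/(1 - 2) = 0.773500
L_3(0.7) = (0.7 - (-1))/(2 - (-1)) × (0.7 - 0)/(2 - 0) × (0.7 - 1)/(2 - 1) = -0.059500

P(0.7) = 13×L_0(0.7) + 24×L_1(0.7) + (-13)×L_2(0.7) + 24×L_3(0.7)
P(0.7) = -4.119000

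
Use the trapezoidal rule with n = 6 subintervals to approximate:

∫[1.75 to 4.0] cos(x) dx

f(x) = cos(x)
a = 1.75, b = 4.0, n = 6
h = (b - a)/n = 0.375000

Trapezoidal rule: (h/2)[f(x₀) + 2f(x₁) + 2f(x₂) + ... + f(xₙ)]

x_0 = 1.7500, f(x_0) = -0.178246, coefficient = 1
x_1 = 2.1250, f(x_1) = -0.526266, coefficient = 2
x_2 = 2.5000, f(x_2) = -0.801144, coefficient = 2
x_3 = 2.8750, f(x_3) = -0.964674, coefficient = 2
x_4 = 3.2500, f(x_4) = -0.994130, coefficient = 2
x_5 = 3.6250, f(x_5) = -0.885416, coefficient = 2
x_6 = 4.0000, f(x_6) = -0.653644, coefficient = 1

I ≈ (0.375000/2) × -9.175150 = -1.720341
Exact value: -1.740788
Error: 0.020448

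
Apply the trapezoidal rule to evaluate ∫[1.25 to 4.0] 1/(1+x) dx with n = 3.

f(x) = 1/(1+x)
a = 1.25, b = 4.0, n = 3
h = (b - a)/n = 0.916667

Trapezoidal rule: (h/2)[f(x₀) + 2f(x₁) + 2f(x₂) + ... + f(xₙ)]

x_0 = 1.2500, f(x_0) = 0.444444, coefficient = 1
x_1 = 2.1667, f(x_1) = 0.315789, coefficient = 2
x_2 = 3.0833, f(x_2) = 0.244898, coefficient = 2
x_3 = 4.0000, f(x_3) = 0.200000, coefficient = 1

I ≈ (0.916667/2) × 1.765819 = 0.809334
Exact value: 0.798508
Error: 0.010826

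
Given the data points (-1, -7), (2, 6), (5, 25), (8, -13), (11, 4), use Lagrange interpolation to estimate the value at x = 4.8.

Lagrange interpolation formula:
P(x) = Σ yᵢ × Lᵢ(x)
where Lᵢ(x) = Π_{j≠i} (x - xⱼ)/(xᵢ - xⱼ)

L_0(4.8) = (4.8 - 2)/(-1 - 2) × (4.8 - 5)/(-1 - 5) × (4.8 - 8)/(-1 - 8) × (4.8 - 11)/(-1 - 11) = -0.005715
L_1(4.8) = (4.8 - (-1))/(2 - (-1)) × (4.8 - 5)/(2 - 5) × (4.8 - 8)/(2 - 8) × (4.8 - 11)/(2 - 11) = 0.047355
L_2(4.8) = (4.8 - (-1))/(5 - (-1)) × (4.8 - 2)/(5 - 2) × (4.8 - 8)/(5 - 8) × (4.8 - 11)/(5 - 11) = 0.994449
L_3(4.8) = (4.8 - (-1))/(8 - (-1)) × (4.8 - 2)/(8 - 2) × (4.8 - 5)/(8 - 5) × (4.8 - 11)/(8 - 11) = -0.041435
L_4(4.8) = (4.8 - (-1))/(11 - (-1)) × (4.8 - 2)/(11 - 2) × (4.8 - 5)/(11 - 5) × (4.8 - 8)/(11 - 8) = 0.005347

P(4.8) = (-7)×L_0(4.8) + 6×L_1(4.8) + 25×L_2(4.8) + (-13)×L_3(4.8) + 4×L_4(4.8)
P(4.8) = 25.745416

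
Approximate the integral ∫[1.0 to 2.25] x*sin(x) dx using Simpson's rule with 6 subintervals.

f(x) = x*sin(x)
a = 1.0, b = 2.25, n = 6
h = (b - a)/n = 0.208333

Simpson's rule: (h/3)[f(x₀) + 4f(x₁) + 2f(x₂) + ... + f(xₙ)]

x_0 = 1.0000, f(x_0) = 0.841471, coefficient = 1
x_1 = 1.2083, f(x_1) = 1.129823, coefficient = 4
x_2 = 1.4167, f(x_2) = 1.399873, coefficient = 2
x_3 = 1.6250, f(x_3) = 1.622613, coefficient = 4
x_4 = 1.8333, f(x_4) = 1.770514, coefficient = 2
x_5 = 2.0417, f(x_5) = 1.819480, coefficient = 4
x_6 = 2.2500, f(x_6) = 1.750665, coefficient = 1

I ≈ (0.208333/3) × 27.220575 = 1.890318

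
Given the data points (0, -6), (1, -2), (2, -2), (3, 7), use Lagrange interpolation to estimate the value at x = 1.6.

Lagrange interpolation formula:
P(x) = Σ yᵢ × Lᵢ(x)
where Lᵢ(x) = Π_{j≠i} (x - xⱼ)/(xᵢ - xⱼ)

L_0(1.6) = (1.6 - 1)/(0 - 1) × (1.6 - 2)/(0 - 2) × (1.6 - 3)/(0 - 3) = -0.056000
L_1(1.6) = (1.6 - 0)/(1 - 0) × (1.6 - 2)/(1 - 2) × (1.6 - 3)/(1 - 3) = 0.448000
L_2(1.6) = (1.6 - 0)/(2 - 0) × (1.6 - 1)/(2 - 1) × (1.6 - 3)/(2 - 3) = 0.672000
L_3(1.6) = (1.6 - 0)/(3 - 0) × (1.6 - 1)/(3 - 1) × (1.6 - 2)/(3 - 2) = -0.064000

P(1.6) = (-6)×L_0(1.6) + (-2)×L_1(1.6) + (-2)×L_2(1.6) + 7×L_3(1.6)
P(1.6) = -2.352000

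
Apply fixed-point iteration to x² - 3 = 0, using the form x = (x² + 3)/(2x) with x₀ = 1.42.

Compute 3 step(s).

Equation: x² - 3 = 0
Fixed-point form: x = (x² + 3)/(2x)
x₀ = 1.42

x_1 = g(1.420000) = 1.766338
x_2 = g(1.766338) = 1.732384
x_3 = g(1.732384) = 1.732051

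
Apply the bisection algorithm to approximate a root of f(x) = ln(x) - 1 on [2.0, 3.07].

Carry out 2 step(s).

f(x) = ln(x) - 1
Initial interval: [2.0, 3.07]

Iteration 1:
  c_1 = (2.000000 + 3.070000)/2 = 2.535000
  f(c_1) = f(2.535000) = -0.069806
  f(a) × f(c) ≥ 0, new interval: [2.535000, 3.070000]
Iteration 2:
  c_2 = (2.535000 + 3.070000)/2 = 2.802500
  f(c_2) = f(2.802500) = 0.030512
  f(a) × f(c) < 0, new interval: [2.535000, 2.802500]

After 2 iteration(s), the approximation is c_2 = 2.802500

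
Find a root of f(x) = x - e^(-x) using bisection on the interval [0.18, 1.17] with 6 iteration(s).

f(x) = x - e^(-x)
Initial interval: [0.18, 1.17]

Iteration 1:
  c_1 = (0.180000 + 1.170000)/2 = 0.675000
  f(c_1) = f(0.675000) = 0.165844
  f(a) × f(c) < 0, new interval: [0.180000, 0.675000]
Iteration 2:
  c_2 = (0.180000 + 0.675000)/2 = 0.427500
  f(c_2) = f(0.427500) = -0.224637
  f(a) × f(c) ≥ 0, new interval: [0.427500, 0.675000]
Iteration 3:
  c_3 = (0.427500 + 0.675000)/2 = 0.551250
  f(c_3) = f(0.551250) = -0.024979
  f(a) × f(c) ≥ 0, new interval: [0.551250, 0.675000]
Iteration 4:
  c_4 = (0.551250 + 0.675000)/2 = 0.613125
  f(c_4) = f(0.613125) = 0.071469
  f(a) × f(c) < 0, new interval: [0.551250, 0.613125]
Iteration 5:
  c_5 = (0.551250 + 0.613125)/2 = 0.582187
  f(c_5) = f(0.582187) = 0.023513
  f(a) × f(c) < 0, new interval: [0.551250, 0.582187]
Iteration 6:
  c_6 = (0.551250 + 0.582187)/2 = 0.566719
  f(c_6) = f(0.566719) = -0.000665
  f(a) × f(c) ≥ 0, new interval: [0.566719, 0.582187]

After 6 iteration(s), the approximation is c_6 = 0.566719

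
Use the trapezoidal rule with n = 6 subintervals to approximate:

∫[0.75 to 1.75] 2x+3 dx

f(x) = 2x+3
a = 0.75, b = 1.75, n = 6
h = (b - a)/n = 0.166667

Trapezoidal rule: (h/2)[f(x₀) + 2f(x₁) + 2f(x₂) + ... + f(xₙ)]

x_0 = 0.7500, f(x_0) = 4.500000, coefficient = 1
x_1 = 0.9167, f(x_1) = 4.833333, coefficient = 2
x_2 = 1.0833, f(x_2) = 5.166667, coefficient = 2
x_3 = 1.2500, f(x_3) = 5.500000, coefficient = 2
x_4 = 1.4167, f(x_4) = 5.833333, coefficient = 2
x_5 = 1.5833, f(x_5) = 6.166667, coefficient = 2
x_6 = 1.7500, f(x_6) = 6.500000, coefficient = 1

I ≈ (0.166667/2) × 66.000000 = 5.500000
Exact value: 5.500000
Error: 0.000000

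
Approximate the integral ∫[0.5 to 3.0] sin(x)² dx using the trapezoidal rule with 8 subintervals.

f(x) = sin(x)²
a = 0.5, b = 3.0, n = 8
h = (b - a)/n = 0.312500

Trapezoidal rule: (h/2)[f(x₀) + 2f(x₁) + 2f(x₂) + ... + f(xₙ)]

x_0 = 0.5000, f(x_0) = 0.229849, coefficient = 1
x_1 = 0.8125, f(x_1) = 0.527089, coefficient = 2
x_2 = 1.1250, f(x_2) = 0.814087, coefficient = 2
x_3 = 1.4375, f(x_3) = 0.982337, coefficient = 2
x_4 = 1.7500, f(x_4) = 0.968228, coefficient = 2
x_5 = 2.0625, f(x_5) = 0.777095, coefficient = 2
x_6 = 2.3750, f(x_6) = 0.481199, coefficient = 2
x_7 = 2.6875, f(x_7) = 0.192411, coefficient = 2
x_8 = 3.0000, f(x_8) = 0.019915, coefficient = 1

I ≈ (0.312500/2) × 9.734655 = 1.521040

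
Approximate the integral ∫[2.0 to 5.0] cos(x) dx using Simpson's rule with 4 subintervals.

f(x) = cos(x)
a = 2.0, b = 5.0, n = 4
h = (b - a)/n = 0.750000

Simpson's rule: (h/3)[f(x₀) + 4f(x₁) + 2f(x₂) + ... + f(xₙ)]

x_0 = 2.0000, f(x_0) = -0.416147, coefficient = 1
x_1 = 2.7500, f(x_1) = -0.924302, coefficient = 4
x_2 = 3.5000, f(x_2) = -0.936457, coefficient = 2
x_3 = 4.2500, f(x_3) = -0.446087, coefficient = 4
x_4 = 5.0000, f(x_4) = 0.283662, coefficient = 1

I ≈ (0.750000/3) × -7.486957 = -1.871739
Exact value: -1.868222
Error: 0.003518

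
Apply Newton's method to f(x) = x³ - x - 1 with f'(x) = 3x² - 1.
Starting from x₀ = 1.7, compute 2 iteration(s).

f(x) = x³ - x - 1
f'(x) = 3x² - 1
x₀ = 1.7

Newton-Raphson formula: x_{n+1} = x_n - f(x_n)/f'(x_n)

Iteration 1:
  f(1.700000) = 2.213000
  f'(1.700000) = 7.670000
  x_1 = 1.700000 - 2.213000/7.670000 = 1.411473
Iteration 2:
  f(1.411473) = 0.400544
  f'(1.411473) = 4.976770
  x_2 = 1.411473 - 0.400544/4.976770 = 1.330991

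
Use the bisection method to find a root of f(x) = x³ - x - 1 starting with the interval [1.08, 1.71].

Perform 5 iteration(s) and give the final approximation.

f(x) = x³ - x - 1
Initial interval: [1.08, 1.71]

Iteration 1:
  c_1 = (1.080000 + 1.710000)/2 = 1.395000
  f(c_1) = f(1.395000) = 0.319705
  f(a) × f(c) < 0, new interval: [1.080000, 1.395000]
Iteration 2:
  c_2 = (1.080000 + 1.395000)/2 = 1.237500
  f(c_2) = f(1.237500) = -0.342385
  f(a) × f(c) ≥ 0, new interval: [1.237500, 1.395000]
Iteration 3:
  c_3 = (1.237500 + 1.395000)/2 = 1.316250
  f(c_3) = f(1.316250) = -0.035828
  f(a) × f(c) ≥ 0, new interval: [1.316250, 1.395000]
Iteration 4:
  c_4 = (1.316250 + 1.395000)/2 = 1.355625
  f(c_4) = f(1.355625) = 0.135633
  f(a) × f(c) < 0, new interval: [1.316250, 1.355625]
Iteration 5:
  c_5 = (1.316250 + 1.355625)/2 = 1.335938
  f(c_5) = f(1.335938) = 0.048349
  f(a) × f(c) < 0, new interval: [1.316250, 1.335938]

After 5 iteration(s), the approximation is c_5 = 1.335938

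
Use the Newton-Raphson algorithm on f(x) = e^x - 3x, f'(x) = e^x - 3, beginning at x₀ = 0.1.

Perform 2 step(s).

f(x) = e^x - 3x
f'(x) = e^x - 3
x₀ = 0.1

Newton-Raphson formula: x_{n+1} = x_n - f(x_n)/f'(x_n)

Iteration 1:
  f(0.100000) = 0.805171
  f'(0.100000) = -1.894829
  x_1 = 0.100000 - 0.805171/(-1.894829) = 0.524931
Iteration 2:
  f(0.524931) = 0.115550
  f'(0.524931) = -1.309658
  x_2 = 0.524931 - 0.115550/(-1.309658) = 0.613160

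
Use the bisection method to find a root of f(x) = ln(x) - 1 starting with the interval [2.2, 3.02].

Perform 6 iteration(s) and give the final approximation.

f(x) = ln(x) - 1
Initial interval: [2.2, 3.02]

Iteration 1:
  c_1 = (2.200000 + 3.020000)/2 = 2.610000
  f(c_1) = f(2.610000) = -0.040650
  f(a) × f(c) ≥ 0, new interval: [2.610000, 3.020000]
Iteration 2:
  c_2 = (2.610000 + 3.020000)/2 = 2.815000
  f(c_2) = f(2.815000) = 0.034962
  f(a) × f(c) < 0, new interval: [2.610000, 2.815000]
Iteration 3:
  c_3 = (2.610000 + 2.815000)/2 = 2.712500
  f(c_3) = f(2.712500) = -0.002129
  f(a) × f(c) ≥ 0, new interval: [2.712500, 2.815000]
Iteration 4:
  c_4 = (2.712500 + 2.815000)/2 = 2.763750
  f(c_4) = f(2.763750) = 0.016588
  f(a) × f(c) < 0, new interval: [2.712500, 2.763750]
Iteration 5:
  c_5 = (2.712500 + 2.763750)/2 = 2.738125
  f(c_5) = f(2.738125) = 0.007273
  f(a) × f(c) < 0, new interval: [2.712500, 2.738125]
Iteration 6:
  c_6 = (2.712500 + 2.738125)/2 = 2.725313
  f(c_6) = f(2.725313) = 0.002583
  f(a) × f(c) < 0, new interval: [2.712500, 2.725313]

After 6 iteration(s), the approximation is c_6 = 2.725313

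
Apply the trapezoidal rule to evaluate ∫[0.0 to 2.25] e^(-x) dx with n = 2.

f(x) = e^(-x)
a = 0.0, b = 2.25, n = 2
h = (b - a)/n = 1.125000

Trapezoidal rule: (h/2)[f(x₀) + 2f(x₁) + 2f(x₂) + ... + f(xₙ)]

x_0 = 0.0000, f(x_0) = 1.000000, coefficient = 1
x_1 = 1.1250, f(x_1) = 0.324652, coefficient = 2
x_2 = 2.2500, f(x_2) = 0.105399, coefficient = 1

I ≈ (1.125000/2) × 1.754704 = 0.987021
Exact value: 0.894601
Error: 0.092420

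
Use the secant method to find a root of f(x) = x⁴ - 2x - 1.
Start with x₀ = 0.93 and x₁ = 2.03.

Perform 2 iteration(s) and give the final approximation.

f(x) = x⁴ - 2x - 1
x₀ = 0.93, x₁ = 2.03

Secant formula: x_{n+1} = x_n - f(x_n)(x_n - x_{n-1})/(f(x_n) - f(x_{n-1}))

Iteration 1:
  f(0.930000) = -2.111948
  f(2.030000) = 11.921817
  x_2 = 2.030000 - 11.921817×(2.030000 - 0.930000)/(11.921817 - (-2.111948))
       = 1.095540
Iteration 2:
  f(2.030000) = 11.921817
  f(1.095540) = -1.750583
  x_3 = 1.095540 - (-1.750583)×(1.095540 - 2.030000)/(-1.750583 - 11.921817)
       = 1.215186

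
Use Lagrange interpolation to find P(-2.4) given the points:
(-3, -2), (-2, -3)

Lagrange interpolation formula:
P(x) = Σ yᵢ × Lᵢ(x)
where Lᵢ(x) = Π_{j≠i} (x - xⱼ)/(xᵢ - xⱼ)

L_0(-2.4) = (-2.4 - (-2))/(-3 - (-2)) = 0.400000
L_1(-2.4) = (-2.4 - (-3))/(-2 - (-3)) = 0.600000

P(-2.4) = (-2)×L_0(-2.4) + (-3)×L_1(-2.4)
P(-2.4) = -2.600000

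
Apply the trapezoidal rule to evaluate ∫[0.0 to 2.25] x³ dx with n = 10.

f(x) = x³
a = 0.0, b = 2.25, n = 10
h = (b - a)/n = 0.225000

Trapezoidal rule: (h/2)[f(x₀) + 2f(x₁) + 2f(x₂) + ... + f(xₙ)]

x_0 = 0.0000, f(x_0) = 0.000000, coefficient = 1
x_1 = 0.2250, f(x_1) = 0.011391, coefficient = 2
x_2 = 0.4500, f(x_2) = 0.091125, coefficient = 2
x_3 = 0.6750, f(x_3) = 0.307547, coefficient = 2
x_4 = 0.9000, f(x_4) = 0.729000, coefficient = 2
x_5 = 1.1250, f(x_5) = 1.423828, coefficient = 2
x_6 = 1.3500, f(x_6) = 2.460375, coefficient = 2
x_7 = 1.5750, f(x_7) = 3.906984, coefficient = 2
x_8 = 1.8000, f(x_8) = 5.832000, coefficient = 2
x_9 = 2.0250, f(x_9) = 8.303766, coefficient = 2
x_10 = 2.2500, f(x_10) = 11.390625, coefficient = 1

I ≈ (0.225000/2) × 57.522656 = 6.471299
Exact value: 6.407227
Error: 0.064072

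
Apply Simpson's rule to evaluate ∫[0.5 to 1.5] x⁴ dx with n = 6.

f(x) = x⁴
a = 0.5, b = 1.5, n = 6
h = (b - a)/n = 0.166667

Simpson's rule: (h/3)[f(x₀) + 4f(x₁) + 2f(x₂) + ... + f(xₙ)]

x_0 = 0.5000, f(x_0) = 0.062500, coefficient = 1
x_1 = 0.6667, f(x_1) = 0.197531, coefficient = 4
x_2 = 0.8333, f(x_2) = 0.482253, coefficient = 2
x_3 = 1.0000, f(x_3) = 1.000000, coefficient = 4
x_4 = 1.1667, f(x_4) = 1.852623, coefficient = 2
x_5 = 1.3333, f(x_5) = 3.160494, coefficient = 4
x_6 = 1.5000, f(x_6) = 5.062500, coefficient = 1

I ≈ (0.166667/3) × 27.226852 = 1.512603
Exact value: 1.512500
Error: 0.000103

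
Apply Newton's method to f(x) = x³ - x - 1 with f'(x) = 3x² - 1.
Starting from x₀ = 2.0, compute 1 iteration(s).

f(x) = x³ - x - 1
f'(x) = 3x² - 1
x₀ = 2.0

Newton-Raphson formula: x_{n+1} = x_n - f(x_n)/f'(x_n)

Iteration 1:
  f(2.000000) = 5.000000
  f'(2.000000) = 11.000000
  x_1 = 2.000000 - 5.000000/11.000000 = 1.545455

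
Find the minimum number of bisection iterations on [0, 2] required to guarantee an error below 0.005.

We need (b-a)/2^n ≤ 0.005
(2 - 0)/2^n ≤ 0.005
2/2^n ≤ 0.005
2^n ≥ 400
n ≥ log₂(400) = 8.64
n ≥ 9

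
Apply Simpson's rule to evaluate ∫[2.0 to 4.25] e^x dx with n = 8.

f(x) = e^x
a = 2.0, b = 4.25, n = 8
h = (b - a)/n = 0.281250

Simpson's rule: (h/3)[f(x₀) + 4f(x₁) + 2f(x₂) + ... + f(xₙ)]

x_0 = 2.0000, f(x_0) = 7.389056, coefficient = 1
x_1 = 2.2812, f(x_1) = 9.788909, coefficient = 4
x_2 = 2.5625, f(x_2) = 12.968197, coefficient = 2
x_3 = 2.8438, f(x_3) = 17.180070, coefficient = 4
x_4 = 3.1250, f(x_4) = 22.759895, coefficient = 2
x_5 = 3.4062, f(x_5) = 30.151962, coefficient = 4
x_6 = 3.6875, f(x_6) = 39.944860, coefficient = 2
x_7 = 3.9688, f(x_7) = 52.918342, coefficient = 4
x_8 = 4.2500, f(x_8) = 70.105412, coefficient = 1

I ≈ (0.281250/3) × 668.997504 = 62.718516
Exact value: 62.716356
Error: 0.002160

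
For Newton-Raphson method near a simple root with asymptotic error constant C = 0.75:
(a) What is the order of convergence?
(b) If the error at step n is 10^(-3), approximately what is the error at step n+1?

(a) Newton-Raphson has quadratic (order 2) convergence near simple roots.
    This means |e_{n+1}| ≈ C|e_n|².

(b) With |e_n| = 10^(-3) and C = 0.75:
    |e_{n+1}| ≈ 0.75 × (10^(-3))² = 0.75 × 10^(-6)

(a) 2 (quadratic); (b) |e_{n+1}| ≈ 7.500e-07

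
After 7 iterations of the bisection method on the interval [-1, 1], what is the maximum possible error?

Bisection error bound: |error| ≤ (b-a)/2^n
|error| ≤ (1 - (-1))/2^7 = 2/2^7
|error| ≤ 0.0156250000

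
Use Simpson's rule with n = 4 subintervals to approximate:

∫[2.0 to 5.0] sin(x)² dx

f(x) = sin(x)²
a = 2.0, b = 5.0, n = 4
h = (b - a)/n = 0.750000

Simpson's rule: (h/3)[f(x₀) + 4f(x₁) + 2f(x₂) + ... + f(xₙ)]

x_0 = 2.0000, f(x_0) = 0.826822, coefficient = 1
x_1 = 2.7500, f(x_1) = 0.145665, coefficient = 4
x_2 = 3.5000, f(x_2) = 0.123049, coefficient = 2
x_3 = 4.2500, f(x_3) = 0.801006, coefficient = 4
x_4 = 5.0000, f(x_4) = 0.919536, coefficient = 1

I ≈ (0.750000/3) × 5.779140 = 1.444785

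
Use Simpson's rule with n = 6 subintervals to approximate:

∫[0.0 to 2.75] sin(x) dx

f(x) = sin(x)
a = 0.0, b = 2.75, n = 6
h = (b - a)/n = 0.458333

Simpson's rule: (h/3)[f(x₀) + 4f(x₁) + 2f(x₂) + ... + f(xₙ)]

x_0 = 0.0000, f(x_0) = 0.000000, coefficient = 1
x_1 = 0.4583, f(x_1) = 0.442454, coefficient = 4
x_2 = 0.9167, f(x_2) = 0.793578, coefficient = 2
x_3 = 1.3750, f(x_3) = 0.980893, coefficient = 4
x_4 = 1.8333, f(x_4) = 0.965735, coefficient = 2
x_5 = 2.2917, f(x_5) = 0.751232, coefficient = 4
x_6 = 2.7500, f(x_6) = 0.381661, coefficient = 1

I ≈ (0.458333/3) × 12.598601 = 1.924786
Exact value: 1.924302
Error: 0.000484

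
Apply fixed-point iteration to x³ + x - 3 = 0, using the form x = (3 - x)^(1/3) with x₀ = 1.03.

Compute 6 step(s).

Equation: x³ + x - 3 = 0
Fixed-point form: x = (3 - x)^(1/3)
x₀ = 1.03

x_1 = g(1.030000) = 1.253590
x_2 = g(1.253590) = 1.204247
x_3 = g(1.204247) = 1.215483
x_4 = g(1.215483) = 1.212943
x_5 = g(1.212943) = 1.213518
x_6 = g(1.213518) = 1.213388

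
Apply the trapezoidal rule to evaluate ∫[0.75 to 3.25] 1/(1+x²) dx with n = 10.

f(x) = 1/(1+x²)
a = 0.75, b = 3.25, n = 10
h = (b - a)/n = 0.250000

Trapezoidal rule: (h/2)[f(x₀) + 2f(x₁) + 2f(x₂) + ... + f(xₙ)]

x_0 = 0.7500, f(x_0) = 0.640000, coefficient = 1
x_1 = 1.0000, f(x_1) = 0.500000, coefficient = 2
x_2 = 1.2500, f(x_2) = 0.390244, coefficient = 2
x_3 = 1.5000, f(x_3) = 0.307692, coefficient = 2
x_4 = 1.7500, f(x_4) = 0.246154, coefficient = 2
x_5 = 2.0000, f(x_5) = 0.200000, coefficient = 2
x_6 = 2.2500, f(x_6) = 0.164948, coefficient = 2
x_7 = 2.5000, f(x_7) = 0.137931, coefficient = 2
x_8 = 2.7500, f(x_8) = 0.116788, coefficient = 2
x_9 = 3.0000, f(x_9) = 0.100000, coefficient = 2
x_10 = 3.2500, f(x_10) = 0.086486, coefficient = 1

I ≈ (0.250000/2) × 5.054002 = 0.631750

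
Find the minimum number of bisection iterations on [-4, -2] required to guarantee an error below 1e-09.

We need (b-a)/2^n ≤ 1e-09
(-2 - (-4))/2^n ≤ 1e-09
2/2^n ≤ 1e-09
2^n ≥ 2000000000
n ≥ log₂(2000000000) = 30.90
n ≥ 31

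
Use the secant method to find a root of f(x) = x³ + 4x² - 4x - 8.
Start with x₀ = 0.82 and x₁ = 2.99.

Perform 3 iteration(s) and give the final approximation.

f(x) = x³ + 4x² - 4x - 8
x₀ = 0.82, x₁ = 2.99

Secant formula: x_{n+1} = x_n - f(x_n)(x_n - x_{n-1})/(f(x_n) - f(x_{n-1}))

Iteration 1:
  f(0.820000) = -8.039032
  f(2.990000) = 42.531299
  x_2 = 2.990000 - 42.531299×(2.990000 - 0.820000)/(42.531299 - (-8.039032))
       = 1.164959
Iteration 2:
  f(2.990000) = 42.531299
  f(1.164959) = -5.650316
  x_3 = 1.164959 - (-5.650316)×(1.164959 - 2.990000)/(-5.650316 - 42.531299)
       = 1.378984
Iteration 3:
  f(1.164959) = -5.650316
  f(1.378984) = -3.287278
  x_4 = 1.378984 - (-3.287278)×(1.378984 - 1.164959)/(-3.287278 - (-5.650316))
       = 1.676719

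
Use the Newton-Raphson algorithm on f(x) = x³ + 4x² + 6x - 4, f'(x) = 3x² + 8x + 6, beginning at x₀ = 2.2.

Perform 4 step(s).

f(x) = x³ + 4x² + 6x - 4
f'(x) = 3x² + 8x + 6
x₀ = 2.2

Newton-Raphson formula: x_{n+1} = x_n - f(x_n)/f'(x_n)

Iteration 1:
  f(2.200000) = 39.208000
  f'(2.200000) = 38.120000
  x_1 = 2.200000 - 39.208000/38.120000 = 1.171459
Iteration 2:
  f(1.171459) = 10.125622
  f'(1.171459) = 19.488614
  x_2 = 1.171459 - 10.125622/19.488614 = 0.651892
Iteration 3:
  f(0.651892) = 1.888241
  f'(0.651892) = 12.490031
  x_3 = 0.651892 - 1.888241/12.490031 = 0.500713
Iteration 4:
  f(0.500713) = 0.132664
  f'(0.500713) = 10.757841
  x_4 = 0.500713 - 0.132664/10.757841 = 0.488381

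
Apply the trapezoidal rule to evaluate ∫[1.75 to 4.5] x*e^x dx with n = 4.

f(x) = x*e^x
a = 1.75, b = 4.5, n = 4
h = (b - a)/n = 0.687500

Trapezoidal rule: (h/2)[f(x₀) + 2f(x₁) + 2f(x₂) + ... + f(xₙ)]

x_0 = 1.7500, f(x_0) = 10.070555, coefficient = 1
x_1 = 2.4375, f(x_1) = 27.895710, coefficient = 2
x_2 = 3.1250, f(x_2) = 71.124672, coefficient = 2
x_3 = 3.8125, f(x_3) = 172.566927, coefficient = 2
x_4 = 4.5000, f(x_4) = 405.077091, coefficient = 1

I ≈ (0.687500/2) × 958.322264 = 329.423278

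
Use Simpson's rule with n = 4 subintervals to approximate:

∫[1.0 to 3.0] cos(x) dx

f(x) = cos(x)
a = 1.0, b = 3.0, n = 4
h = (b - a)/n = 0.500000

Simpson's rule: (h/3)[f(x₀) + 4f(x₁) + 2f(x₂) + ... + f(xₙ)]

x_0 = 1.0000, f(x_0) = 0.540302, coefficient = 1
x_1 = 1.5000, f(x_1) = 0.070737, coefficient = 4
x_2 = 2.0000, f(x_2) = -0.416147, coefficient = 2
x_3 = 2.5000, f(x_3) = -0.801144, coefficient = 4
x_4 = 3.0000, f(x_4) = -0.989992, coefficient = 1

I ≈ (0.500000/3) × -4.203610 = -0.700602
Exact value: -0.700351
Error: 0.000251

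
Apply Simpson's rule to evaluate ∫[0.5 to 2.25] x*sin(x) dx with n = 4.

f(x) = x*sin(x)
a = 0.5, b = 2.25, n = 4
h = (b - a)/n = 0.437500

Simpson's rule: (h/3)[f(x₀) + 4f(x₁) + 2f(x₂) + ... + f(xₙ)]

x_0 = 0.5000, f(x_0) = 0.239713, coefficient = 1
x_1 = 0.9375, f(x_1) = 0.755701, coefficient = 4
x_2 = 1.3750, f(x_2) = 1.348728, coefficient = 2
x_3 = 1.8125, f(x_3) = 1.759814, coefficient = 4
x_4 = 2.2500, f(x_4) = 1.750665, coefficient = 1

I ≈ (0.437500/3) × 14.749892 = 2.151026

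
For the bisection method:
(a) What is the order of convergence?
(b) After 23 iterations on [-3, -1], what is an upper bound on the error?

(a) Bisection has linear (order 1) convergence; the error is halved each step.

(b) Error bound = (b-a)/2^n = (-1 - (-3))/2^{23}
    = 2/2^{23}

(a) 1 (linear); (b) error ≤ 2.38e-07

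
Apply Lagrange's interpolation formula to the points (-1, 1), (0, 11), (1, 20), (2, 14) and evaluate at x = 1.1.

Lagrange interpolation formula:
P(x) = Σ yᵢ × Lᵢ(x)
where Lᵢ(x) = Π_{j≠i} (x - xⱼ)/(xᵢ - xⱼ)

L_0(1.1) = (1.1 - 0)/(-1 - 0) × (1.1 - 1)/(-1 - 1) × (1.1 - 2)/(-1 - 2) = 0.016500
L_1(1.1) = (1.1 - (-1))/(0 - (-1)) × (1.1 - 1)/(0 - 1) × (1.1 - 2)/(0 - 2) = -0.094500
L_2(1.1) = (1.1 - (-1))/(1 - (-1)) × (1.1 - 0)/(1 - 0) × (1.1 - 2)/(1 - 2) = 1.039500
L_3(1.1) = (1.1 - (-1))/(2 - (-1)) × (1.1 - 0)/(2 - 0) × (1.1 - 1)/(2 - 1) = 0.038500

P(1.1) = 1×L_0(1.1) + 11×L_1(1.1) + 20×L_2(1.1) + 14×L_3(1.1)
P(1.1) = 20.306000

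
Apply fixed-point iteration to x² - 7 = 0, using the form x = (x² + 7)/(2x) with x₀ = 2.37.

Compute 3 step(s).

Equation: x² - 7 = 0
Fixed-point form: x = (x² + 7)/(2x)
x₀ = 2.37

x_1 = g(2.370000) = 2.661793
x_2 = g(2.661793) = 2.645800
x_3 = g(2.645800) = 2.645751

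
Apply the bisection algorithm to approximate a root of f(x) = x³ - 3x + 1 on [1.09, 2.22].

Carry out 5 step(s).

f(x) = x³ - 3x + 1
Initial interval: [1.09, 2.22]

Iteration 1:
  c_1 = (1.090000 + 2.220000)/2 = 1.655000
  f(c_1) = f(1.655000) = 0.568086
  f(a) × f(c) < 0, new interval: [1.090000, 1.655000]
Iteration 2:
  c_2 = (1.090000 + 1.655000)/2 = 1.372500
  f(c_2) = f(1.372500) = -0.532045
  f(a) × f(c) ≥ 0, new interval: [1.372500, 1.655000]
Iteration 3:
  c_3 = (1.372500 + 1.655000)/2 = 1.513750
  f(c_3) = f(1.513750) = -0.072584
  f(a) × f(c) ≥ 0, new interval: [1.513750, 1.655000]
Iteration 4:
  c_4 = (1.513750 + 1.655000)/2 = 1.584375
  f(c_4) = f(1.584375) = 0.224043
  f(a) × f(c) < 0, new interval: [1.513750, 1.584375]
Iteration 5:
  c_5 = (1.513750 + 1.584375)/2 = 1.549063
  f(c_5) = f(1.549063) = 0.069935
  f(a) × f(c) < 0, new interval: [1.513750, 1.549063]

After 5 iteration(s), the approximation is c_5 = 1.549063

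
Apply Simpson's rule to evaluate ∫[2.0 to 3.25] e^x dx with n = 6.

f(x) = e^x
a = 2.0, b = 3.25, n = 6
h = (b - a)/n = 0.208333

Simpson's rule: (h/3)[f(x₀) + 4f(x₁) + 2f(x₂) + ... + f(xₙ)]

x_0 = 2.0000, f(x_0) = 7.389056, coefficient = 1
x_1 = 2.2083, f(x_1) = 9.100536, coefficient = 4
x_2 = 2.4167, f(x_2) = 11.208436, coefficient = 2
x_3 = 2.6250, f(x_3) = 13.804574, coefficient = 4
x_4 = 2.8333, f(x_4) = 17.002040, coefficient = 2
x_5 = 3.0417, f(x_5) = 20.940114, coefficient = 4
x_6 = 3.2500, f(x_6) = 25.790340, coefficient = 1

I ≈ (0.208333/3) × 264.981246 = 18.401475
Exact value: 18.401284
Error: 0.000192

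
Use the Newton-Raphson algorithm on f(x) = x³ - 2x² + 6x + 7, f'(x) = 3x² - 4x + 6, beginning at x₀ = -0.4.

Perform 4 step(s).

f(x) = x³ - 2x² + 6x + 7
f'(x) = 3x² - 4x + 6
x₀ = -0.4

Newton-Raphson formula: x_{n+1} = x_n - f(x_n)/f'(x_n)

Iteration 1:
  f(-0.400000) = 4.216000
  f'(-0.400000) = 8.080000
  x_1 = -0.400000 - 4.216000/8.080000 = -0.921782
Iteration 2:
  f(-0.921782) = -1.013280
  f'(-0.921782) = 12.236176
  x_2 = -0.921782 - (-1.013280)/12.236176 = -0.838972
Iteration 3:
  f(-0.838972) = -0.032111
  f'(-0.838972) = 11.467510
  x_3 = -0.838972 - (-0.032111)/11.467510 = -0.836172
Iteration 4:
  f(-0.836172) = -0.000035
  f'(-0.836172) = 11.442238
  x_4 = -0.836172 - (-0.000035)/11.442238 = -0.836169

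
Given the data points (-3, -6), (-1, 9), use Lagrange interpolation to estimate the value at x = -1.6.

Lagrange interpolation formula:
P(x) = Σ yᵢ × Lᵢ(x)
where Lᵢ(x) = Π_{j≠i} (x - xⱼ)/(xᵢ - xⱼ)

L_0(-1.6) = (-1.6 - (-1))/(-3 - (-1)) = 0.300000
L_1(-1.6) = (-1.6 - (-3))/(-1 - (-3)) = 0.700000

P(-1.6) = (-6)×L_0(-1.6) + 9×L_1(-1.6)
P(-1.6) = 4.500000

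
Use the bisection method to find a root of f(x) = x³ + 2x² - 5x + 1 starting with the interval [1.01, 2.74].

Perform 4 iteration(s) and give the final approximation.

f(x) = x³ + 2x² - 5x + 1
Initial interval: [1.01, 2.74]

Iteration 1:
  c_1 = (1.010000 + 2.740000)/2 = 1.875000
  f(c_1) = f(1.875000) = 5.248047
  f(a) × f(c) < 0, new interval: [1.010000, 1.875000]
Iteration 2:
  c_2 = (1.010000 + 1.875000)/2 = 1.442500
  f(c_2) = f(1.442500) = 0.950676
  f(a) × f(c) < 0, new interval: [1.010000, 1.442500]
Iteration 3:
  c_3 = (1.010000 + 1.442500)/2 = 1.226250
  f(c_3) = f(1.226250) = -0.279973
  f(a) × f(c) ≥ 0, new interval: [1.226250, 1.442500]
Iteration 4:
  c_4 = (1.226250 + 1.442500)/2 = 1.334375
  f(c_4) = f(1.334375) = 0.265169
  f(a) × f(c) < 0, new interval: [1.226250, 1.334375]

After 4 iteration(s), the approximation is c_4 = 1.334375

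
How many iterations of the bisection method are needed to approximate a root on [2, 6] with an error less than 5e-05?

We need (b-a)/2^n ≤ 5e-05
(6 - 2)/2^n ≤ 5e-05
4/2^n ≤ 5e-05
2^n ≥ 80000
n ≥ log₂(80000) = 16.29
n ≥ 17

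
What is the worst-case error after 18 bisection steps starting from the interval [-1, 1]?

Bisection error bound: |error| ≤ (b-a)/2^n
|error| ≤ (1 - (-1))/2^18 = 2/2^18
|error| ≤ 0.0000076294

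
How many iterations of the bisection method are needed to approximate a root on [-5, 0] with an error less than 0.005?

We need (b-a)/2^n ≤ 0.005
(0 - (-5))/2^n ≤ 0.005
5/2^n ≤ 0.005
2^n ≥ 1000
n ≥ log₂(1000) = 9.97
n ≥ 10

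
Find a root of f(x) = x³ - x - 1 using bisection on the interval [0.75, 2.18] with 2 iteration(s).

f(x) = x³ - x - 1
Initial interval: [0.75, 2.18]

Iteration 1:
  c_1 = (0.750000 + 2.180000)/2 = 1.465000
  f(c_1) = f(1.465000) = 0.679220
  f(a) × f(c) < 0, new interval: [0.750000, 1.465000]
Iteration 2:
  c_2 = (0.750000 + 1.465000)/2 = 1.107500
  f(c_2) = f(1.107500) = -0.749089
  f(a) × f(c) ≥ 0, new interval: [1.107500, 1.465000]

After 2 iteration(s), the approximation is c_2 = 1.107500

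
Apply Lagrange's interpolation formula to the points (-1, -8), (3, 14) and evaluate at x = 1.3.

Lagrange interpolation formula:
P(x) = Σ yᵢ × Lᵢ(x)
where Lᵢ(x) = Π_{j≠i} (x - xⱼ)/(xᵢ - xⱼ)

L_0(1.3) = (1.3 - 3)/(-1 - 3) = 0.425000
L_1(1.3) = (1.3 - (-1))/(3 - (-1)) = 0.575000

P(1.3) = (-8)×L_0(1.3) + 14×L_1(1.3)
P(1.3) = 4.650000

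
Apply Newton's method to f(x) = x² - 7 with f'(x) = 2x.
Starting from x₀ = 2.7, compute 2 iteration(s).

f(x) = x² - 7
f'(x) = 2x
x₀ = 2.7

Newton-Raphson formula: x_{n+1} = x_n - f(x_n)/f'(x_n)

Iteration 1:
  f(2.700000) = 0.290000
  f'(2.700000) = 5.400000
  x_1 = 2.700000 - 0.290000/5.400000 = 2.646296
Iteration 2:
  f(2.646296) = 0.002884
  f'(2.646296) = 5.292593
  x_2 = 2.646296 - 0.002884/5.292593 = 2.645751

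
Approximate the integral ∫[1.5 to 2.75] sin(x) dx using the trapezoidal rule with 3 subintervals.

f(x) = sin(x)
a = 1.5, b = 2.75, n = 3
h = (b - a)/n = 0.416667

Trapezoidal rule: (h/2)[f(x₀) + 2f(x₁) + 2f(x₂) + ... + f(xₙ)]

x_0 = 1.5000, f(x_0) = 0.997495, coefficient = 1
x_1 = 1.9167, f(x_1) = 0.940781, coefficient = 2
x_2 = 2.3333, f(x_2) = 0.723086, coefficient = 2
x_3 = 2.7500, f(x_3) = 0.381661, coefficient = 1

I ≈ (0.416667/2) × 4.706889 = 0.980602
Exact value: 0.995040
Error: 0.014438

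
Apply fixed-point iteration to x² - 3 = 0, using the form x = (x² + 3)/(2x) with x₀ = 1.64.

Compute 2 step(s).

Equation: x² - 3 = 0
Fixed-point form: x = (x² + 3)/(2x)
x₀ = 1.64

x_1 = g(1.640000) = 1.734634
x_2 = g(1.734634) = 1.732053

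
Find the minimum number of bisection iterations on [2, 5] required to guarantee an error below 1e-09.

We need (b-a)/2^n ≤ 1e-09
(5 - 2)/2^n ≤ 1e-09
3/2^n ≤ 1e-09
2^n ≥ 3000000000
n ≥ log₂(3000000000) = 31.48
n ≥ 32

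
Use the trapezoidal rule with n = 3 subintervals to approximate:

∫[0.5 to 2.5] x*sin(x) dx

f(x) = x*sin(x)
a = 0.5, b = 2.5, n = 3
h = (b - a)/n = 0.666667

Trapezoidal rule: (h/2)[f(x₀) + 2f(x₁) + 2f(x₂) + ... + f(xₙ)]

x_0 = 0.5000, f(x_0) = 0.239713, coefficient = 1
x_1 = 1.1667, f(x_1) = 1.072686, coefficient = 2
x_2 = 1.8333, f(x_2) = 1.770514, coefficient = 2
x_3 = 2.5000, f(x_3) = 1.496180, coefficient = 1

I ≈ (0.666667/2) × 7.422292 = 2.474097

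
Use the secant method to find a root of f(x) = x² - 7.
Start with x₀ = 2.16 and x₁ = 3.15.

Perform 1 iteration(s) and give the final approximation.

f(x) = x² - 7
x₀ = 2.16, x₁ = 3.15

Secant formula: x_{n+1} = x_n - f(x_n)(x_n - x_{n-1})/(f(x_n) - f(x_{n-1}))

Iteration 1:
  f(2.160000) = -2.334400
  f(3.150000) = 2.922500
  x_2 = 3.150000 - 2.922500×(3.150000 - 2.160000)/(2.922500 - (-2.334400))
       = 2.599623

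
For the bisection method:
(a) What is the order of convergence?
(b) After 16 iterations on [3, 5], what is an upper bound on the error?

(a) Bisection has linear (order 1) convergence; the error is halved each step.

(b) Error bound = (b-a)/2^n = (5 - 3)/2^{16}
    = 2/2^{16}

(a) 1 (linear); (b) error ≤ 3.05e-05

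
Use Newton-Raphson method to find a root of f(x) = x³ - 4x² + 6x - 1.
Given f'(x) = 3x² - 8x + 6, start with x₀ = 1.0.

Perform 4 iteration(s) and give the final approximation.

f(x) = x³ - 4x² + 6x - 1
f'(x) = 3x² - 8x + 6
x₀ = 1.0

Newton-Raphson formula: x_{n+1} = x_n - f(x_n)/f'(x_n)

Iteration 1:
  f(1.000000) = 2.000000
  f'(1.000000) = 1.000000
  x_1 = 1.000000 - 2.000000/1.000000 = -1.000000
Iteration 2:
  f(-1.000000) = -12.000000
  f'(-1.000000) = 17.000000
  x_2 = -1.000000 - (-12.000000)/17.000000 = -0.294118
Iteration 3:
  f(-0.294118) = -3.136169
  f'(-0.294118) = 8.612457
  x_3 = -0.294118 - (-3.136169)/8.612457 = 0.070026
Iteration 4:
  f(0.070026) = -0.599116
  f'(0.070026) = 5.454505
  x_4 = 0.070026 - (-0.599116)/5.454505 = 0.179865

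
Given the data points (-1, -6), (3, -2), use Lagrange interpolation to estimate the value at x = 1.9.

Lagrange interpolation formula:
P(x) = Σ yᵢ × Lᵢ(x)
where Lᵢ(x) = Π_{j≠i} (x - xⱼ)/(xᵢ - xⱼ)

L_0(1.9) = (1.9 - 3)/(-1 - 3) = 0.275000
L_1(1.9) = (1.9 - (-1))/(3 - (-1)) = 0.725000

P(1.9) = (-6)×L_0(1.9) + (-2)×L_1(1.9)
P(1.9) = -3.100000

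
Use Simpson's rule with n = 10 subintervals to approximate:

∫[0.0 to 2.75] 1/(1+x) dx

f(x) = 1/(1+x)
a = 0.0, b = 2.75, n = 10
h = (b - a)/n = 0.275000

Simpson's rule: (h/3)[f(x₀) + 4f(x₁) + 2f(x₂) + ... + f(xₙ)]

x_0 = 0.0000, f(x_0) = 1.000000, coefficient = 1
x_1 = 0.2750, f(x_1) = 0.784314, coefficient = 4
x_2 = 0.5500, f(x_2) = 0.645161, coefficient = 2
x_3 = 0.8250, f(x_3) = 0.547945, coefficient = 4
x_4 = 1.1000, f(x_4) = 0.476190, coefficient = 2
x_5 = 1.3750, f(x_5) = 0.421053, coefficient = 4
x_6 = 1.6500, f(x_6) = 0.377358, coefficient = 2
x_7 = 1.9250, f(x_7) = 0.341880, coefficient = 4
x_8 = 2.2000, f(x_8) = 0.312500, coefficient = 2
x_9 = 2.4750, f(x_9) = 0.287770, coefficient = 4
x_10 = 2.7500, f(x_10) = 0.266667, coefficient = 1

I ≈ (0.275000/3) × 14.420934 = 1.321919
Exact value: 1.321756
Error: 0.000163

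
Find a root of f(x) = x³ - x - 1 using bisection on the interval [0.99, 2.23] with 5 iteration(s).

f(x) = x³ - x - 1
Initial interval: [0.99, 2.23]

Iteration 1:
  c_1 = (0.990000 + 2.230000)/2 = 1.610000
  f(c_1) = f(1.610000) = 1.563281
  f(a) × f(c) < 0, new interval: [0.990000, 1.610000]
Iteration 2:
  c_2 = (0.990000 + 1.610000)/2 = 1.300000
  f(c_2) = f(1.300000) = -0.103000
  f(a) × f(c) ≥ 0, new interval: [1.300000, 1.610000]
Iteration 3:
  c_3 = (1.300000 + 1.610000)/2 = 1.455000
  f(c_3) = f(1.455000) = 0.625271
  f(a) × f(c) < 0, new interval: [1.300000, 1.455000]
Iteration 4:
  c_4 = (1.300000 + 1.455000)/2 = 1.377500
  f(c_4) = f(1.377500) = 0.236315
  f(a) × f(c) < 0, new interval: [1.300000, 1.377500]
Iteration 5:
  c_5 = (1.300000 + 1.377500)/2 = 1.338750
  f(c_5) = f(1.338750) = 0.060627
  f(a) × f(c) < 0, new interval: [1.300000, 1.338750]

After 5 iteration(s), the approximation is c_5 = 1.338750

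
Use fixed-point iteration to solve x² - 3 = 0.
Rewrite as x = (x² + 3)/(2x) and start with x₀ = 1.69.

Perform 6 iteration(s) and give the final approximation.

Equation: x² - 3 = 0
Fixed-point form: x = (x² + 3)/(2x)
x₀ = 1.69

x_1 = g(1.690000) = 1.732574
x_2 = g(1.732574) = 1.732051
x_3 = g(1.732051) = 1.732051
x_4 = g(1.732051) = 1.732051
x_5 = g(1.732051) = 1.732051
x_6 = g(1.732051) = 1.732051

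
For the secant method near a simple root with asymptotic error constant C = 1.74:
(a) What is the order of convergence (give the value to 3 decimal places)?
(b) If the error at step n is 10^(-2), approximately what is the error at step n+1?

(a) Secant method has superlinear convergence with order φ = (1+√5)/2 ≈ 1.618.
    This means |e_{n+1}| ≈ C|e_n|^1.618.

(b) With |e_n| = 10^(-2) and C = 1.74:
    |e_{n+1}| ≈ 1.74 × (10^(-2))^1.618 = 1.74 × 10^(-3.24)

(a) ≈ 1.618 (golden ratio); (b) |e_{n+1}| ≈ 1.010e-03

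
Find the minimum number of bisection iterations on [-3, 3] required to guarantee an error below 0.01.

We need (b-a)/2^n ≤ 0.01
(3 - (-3))/2^n ≤ 0.01
6/2^n ≤ 0.01
2^n ≥ 600
n ≥ log₂(600) = 9.23
n ≥ 10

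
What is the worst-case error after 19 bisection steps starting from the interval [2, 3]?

Bisection error bound: |error| ≤ (b-a)/2^n
|error| ≤ (3 - 2)/2^19 = 1/2^19
|error| ≤ 0.0000019073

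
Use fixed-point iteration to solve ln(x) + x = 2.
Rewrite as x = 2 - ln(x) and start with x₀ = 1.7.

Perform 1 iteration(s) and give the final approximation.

Equation: ln(x) + x = 2
Fixed-point form: x = 2 - ln(x)
x₀ = 1.7

x_1 = g(1.700000) = 1.469372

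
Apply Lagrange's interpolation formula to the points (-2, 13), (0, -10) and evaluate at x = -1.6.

Lagrange interpolation formula:
P(x) = Σ yᵢ × Lᵢ(x)
where Lᵢ(x) = Π_{j≠i} (x - xⱼ)/(xᵢ - xⱼ)

L_0(-1.6) = (-1.6 - 0)/(-2 - 0) = 0.800000
L_1(-1.6) = (-1.6 - (-2))/(0 - (-2)) = 0.200000

P(-1.6) = 13×L_0(-1.6) + (-10)×L_1(-1.6)
P(-1.6) = 8.400000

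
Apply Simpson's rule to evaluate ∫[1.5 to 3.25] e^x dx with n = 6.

f(x) = e^x
a = 1.5, b = 3.25, n = 6
h = (b - a)/n = 0.291667

Simpson's rule: (h/3)[f(x₀) + 4f(x₁) + 2f(x₂) + ... + f(xₙ)]

x_0 = 1.5000, f(x_0) = 4.481689, coefficient = 1
x_1 = 1.7917, f(x_1) = 5.999443, coefficient = 4
x_2 = 2.0833, f(x_2) = 8.031195, coefficient = 2
x_3 = 2.3750, f(x_3) = 10.751013, coefficient = 4
x_4 = 2.6667, f(x_4) = 14.391916, coefficient = 2
x_5 = 2.9583, f(x_5) = 19.265835, coefficient = 4
x_6 = 3.2500, f(x_6) = 25.790340, coefficient = 1

I ≈ (0.291667/3) × 219.183418 = 21.309499
Exact value: 21.308651
Error: 0.000848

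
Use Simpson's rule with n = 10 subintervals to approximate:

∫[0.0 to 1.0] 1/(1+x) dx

f(x) = 1/(1+x)
a = 0.0, b = 1.0, n = 10
h = (b - a)/n = 0.100000

Simpson's rule: (h/3)[f(x₀) + 4f(x₁) + 2f(x₂) + ... + f(xₙ)]

x_0 = 0.0000, f(x_0) = 1.000000, coefficient = 1
x_1 = 0.1000, f(x_1) = 0.909091, coefficient = 4
x_2 = 0.2000, f(x_2) = 0.833333, coefficient = 2
x_3 = 0.3000, f(x_3) = 0.769231, coefficient = 4
x_4 = 0.4000, f(x_4) = 0.714286, coefficient = 2
x_5 = 0.5000, f(x_5) = 0.666667, coefficient = 4
x_6 = 0.6000, f(x_6) = 0.625000, coefficient = 2
x_7 = 0.7000, f(x_7) = 0.588235, coefficient = 4
x_8 = 0.8000, f(x_8) = 0.555556, coefficient = 2
x_9 = 0.9000, f(x_9) = 0.526316, coefficient = 4
x_10 = 1.0000, f(x_10) = 0.500000, coefficient = 1

I ≈ (0.100000/3) × 20.794507 = 0.693150
Exact value: 0.693147
Error: 0.000003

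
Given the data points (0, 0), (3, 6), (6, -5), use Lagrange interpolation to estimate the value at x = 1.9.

Lagrange interpolation formula:
P(x) = Σ yᵢ × Lᵢ(x)
where Lᵢ(x) = Π_{j≠i} (x - xⱼ)/(xᵢ - xⱼ)

L_0(1.9) = (1.9 - 3)/(0 - 3) × (1.9 - 6)/(0 - 6) = 0.250556
L_1(1.9) = (1.9 - 0)/(3 - 0) × (1.9 - 6)/(3 - 6) = 0.865556
L_2(1.9) = (1.9 - 0)/(6 - 0) × (1.9 - 3)/(6 - 3) = -0.116111

P(1.9) = 0×L_0(1.9) + 6×L_1(1.9) + (-5)×L_2(1.9)
P(1.9) = 5.773889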